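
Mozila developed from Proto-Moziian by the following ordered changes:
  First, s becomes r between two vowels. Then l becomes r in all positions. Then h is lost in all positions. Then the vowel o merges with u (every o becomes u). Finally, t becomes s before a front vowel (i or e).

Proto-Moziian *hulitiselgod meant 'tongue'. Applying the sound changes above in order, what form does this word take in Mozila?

urisirergud

Mozila: start from *hulitiselgod.
  rule 1 (rhotacism): hulitiselgod → hulitirelgod
  rule 2 (unconditioned shift): hulitirelgod → huritirergod
  rule 3 (h-loss): huritirergod → uritirergod
  rule 4 (vowel merger): uritirergod → uritirergud
  rule 5 (palatalisation): uritirergud → urisirergud
  ⇒ Mozila urisirergud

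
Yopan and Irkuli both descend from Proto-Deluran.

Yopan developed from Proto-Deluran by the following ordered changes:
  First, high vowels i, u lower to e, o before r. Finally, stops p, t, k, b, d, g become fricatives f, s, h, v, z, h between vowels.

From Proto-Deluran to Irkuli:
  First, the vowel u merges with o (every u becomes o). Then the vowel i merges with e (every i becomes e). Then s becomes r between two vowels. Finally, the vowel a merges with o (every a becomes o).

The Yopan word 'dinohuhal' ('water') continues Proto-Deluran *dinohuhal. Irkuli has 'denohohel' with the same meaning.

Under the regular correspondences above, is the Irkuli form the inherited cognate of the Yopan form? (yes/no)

no

Derive the expected Irkuli reflex of *dinohuhal:
Irkuli: *dinohuhal > dinohohal > denohohal > denohohol  (by vowel merger, vowel merger, vowel merger)
The regular Irkuli reflex would be 'denohohol', but the attested form is 'denohohel'. The correspondence is irregular, so they are not cognates (the Irkuli form has a different source).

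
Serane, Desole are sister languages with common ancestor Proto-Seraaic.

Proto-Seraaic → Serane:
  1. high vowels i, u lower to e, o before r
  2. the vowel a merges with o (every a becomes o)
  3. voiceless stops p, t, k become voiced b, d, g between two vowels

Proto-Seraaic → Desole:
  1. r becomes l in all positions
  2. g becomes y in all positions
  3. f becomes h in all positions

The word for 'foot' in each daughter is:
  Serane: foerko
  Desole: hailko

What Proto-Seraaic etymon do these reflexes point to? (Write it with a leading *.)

*fairko

Position 3: Serane has e, Desole has i. Desole preserves i here (none of its changes turn any other segment into i), so the proto-segment is *i.
Position 1: Serane has f, Desole has h. Serane preserves f here (none of its changes turn any other segment into f), so the proto-segment is *f.
Position 2: Serane has o, Desole has a. Desole preserves a here (none of its changes turn any other segment into a), so the proto-segment is *a.
Verify the candidate proto-form against each daughter:
Serane: *fairko
  fairko → faerko   [pre-rhotic lowering]
  faerko → foerko   [vowel merger]
  foerko (rule 3 does not apply)
  giving Serane foerko.
Desole: *fairko
  fairko → failko   [unconditioned shift]
  failko (rule 2 does not apply)
  failko → hailko   [unconditioned shift]
  giving Desole hailko.
No other proto-form is consistent with every reflex, so the reconstruction is *fairko.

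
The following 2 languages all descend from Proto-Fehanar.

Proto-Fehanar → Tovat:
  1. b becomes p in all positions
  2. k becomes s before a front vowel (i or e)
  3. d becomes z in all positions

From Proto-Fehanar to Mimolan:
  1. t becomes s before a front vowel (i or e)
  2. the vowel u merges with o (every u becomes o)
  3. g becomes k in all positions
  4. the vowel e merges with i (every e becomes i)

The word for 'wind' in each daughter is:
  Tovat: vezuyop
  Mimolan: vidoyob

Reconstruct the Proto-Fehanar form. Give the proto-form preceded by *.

Position 7: Tovat has p, Mimolan has b. Mimolan preserves b here (none of its changes turn any other segment into b), so the proto-segment is *b.
Position 2: Tovat has e, Mimolan has i. Tovat preserves e here (none of its changes turn any other segment into e), so the proto-segment is *e.
This points to *veduyob. Verify forward in each daughter:
Tovat: *veduyob > veduyop > vezuyop  (by unconditioned shift, unconditioned shift)
Mimolan: *veduyob > vedoyob > vidoyob  (by vowel merger, vowel merger)
No other proto-form is consistent with every reflex, so the reconstruction is *veduyob.

*veduyob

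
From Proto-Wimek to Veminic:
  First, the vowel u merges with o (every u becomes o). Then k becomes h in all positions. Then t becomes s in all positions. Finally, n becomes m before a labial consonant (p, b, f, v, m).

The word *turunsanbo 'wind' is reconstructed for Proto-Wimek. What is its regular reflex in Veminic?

soronsambo

Veminic: start from *turunsanbo.
  rule 1 (vowel merger): turunsanbo → toronsanbo
  rule 2: no change — toronsanbo
  rule 3 (unconditioned shift): toronsanbo → soronsanbo
  rule 4 (nasal place assimilation): soronsanbo → soronsambo
  ⇒ Veminic soronsambo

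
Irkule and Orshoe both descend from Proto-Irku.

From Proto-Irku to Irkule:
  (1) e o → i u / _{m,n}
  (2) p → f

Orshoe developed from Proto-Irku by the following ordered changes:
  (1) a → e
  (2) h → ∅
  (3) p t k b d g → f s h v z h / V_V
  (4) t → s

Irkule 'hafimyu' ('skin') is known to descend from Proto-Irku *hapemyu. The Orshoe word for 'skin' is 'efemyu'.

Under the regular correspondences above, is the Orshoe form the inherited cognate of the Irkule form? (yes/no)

yes

Derive the expected Orshoe reflex of *hapemyu:
Orshoe: *hapemyu
  hapemyu → hepemyu   [vowel merger]
  hepemyu → epemyu   [h-loss]
  epemyu → efemyu   [intervocalic lenition]
  efemyu (rule 4 does not apply)
  giving Orshoe efemyu.
Orshoe 'efemyu' matches the regular reflex exactly, so the pair is cognate.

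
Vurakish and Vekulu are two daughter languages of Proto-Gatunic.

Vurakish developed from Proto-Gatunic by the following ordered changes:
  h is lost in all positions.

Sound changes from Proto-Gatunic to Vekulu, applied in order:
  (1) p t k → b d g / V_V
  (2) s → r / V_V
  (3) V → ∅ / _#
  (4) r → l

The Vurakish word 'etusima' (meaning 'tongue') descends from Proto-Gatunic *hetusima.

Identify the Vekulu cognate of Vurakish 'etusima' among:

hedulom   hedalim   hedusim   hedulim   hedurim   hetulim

hedulim

Vekulu: start from *hetusima.
  rule 1 (intervocalic voicing): hetusima → hedusima
  rule 2 (rhotacism): hedusima → hedurima
  rule 3 (apocope): hedurima → hedurim
  rule 4 (unconditioned shift): hedurim → hedulim
  ⇒ Vekulu hedulim
Only 'hedulim' matches the regular Vekulu development of *hetusima.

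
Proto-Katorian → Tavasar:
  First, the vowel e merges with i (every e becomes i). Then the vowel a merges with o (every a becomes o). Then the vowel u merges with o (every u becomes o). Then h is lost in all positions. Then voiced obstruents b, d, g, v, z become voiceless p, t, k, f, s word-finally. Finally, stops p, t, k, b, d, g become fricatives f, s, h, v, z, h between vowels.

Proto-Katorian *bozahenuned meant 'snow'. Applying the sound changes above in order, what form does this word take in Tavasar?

Tavasar: *bozahenuned > bozahinunid > bozohinunid > bozohinonid > bozoinonid > bozoinonit  (by vowel merger, vowel merger, vowel merger, h-loss, final devoicing)

bozoinonit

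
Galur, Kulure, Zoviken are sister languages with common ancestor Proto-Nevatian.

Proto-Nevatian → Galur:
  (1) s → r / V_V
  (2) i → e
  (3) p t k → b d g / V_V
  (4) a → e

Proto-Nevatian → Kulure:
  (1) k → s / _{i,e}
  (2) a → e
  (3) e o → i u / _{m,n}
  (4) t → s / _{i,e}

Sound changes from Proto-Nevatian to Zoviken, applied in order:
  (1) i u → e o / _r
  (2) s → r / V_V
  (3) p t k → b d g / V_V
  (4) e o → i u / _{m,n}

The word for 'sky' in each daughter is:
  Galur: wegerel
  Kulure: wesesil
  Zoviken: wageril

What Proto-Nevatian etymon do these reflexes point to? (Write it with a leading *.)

*wakesil

Position 2: Galur has e, Kulure has e, Zoviken has a. Zoviken preserves a here (none of its changes turn any other segment into a), so the proto-segment is *a.
Position 3: Galur has g, Kulure has s, Zoviken has g. Taking the neighbouring segments as reconstructed: Galur g could go back to *k or *g; Kulure s could go back to *t or *k or *s; Zoviken g could go back to *k or *g — the one source consistent with every daughter is *k.
This points to *wakesil. Verify forward in each daughter:
Galur: *wakesil > wakeril > wakerel > wagerel > wegerel  (by rhotacism, vowel merger, intervocalic voicing, vowel merger)
Kulure: start from *wakesil.
  rule 1 (palatalisation): wakesil → wasesil
  rule 2 (vowel merger): wasesil → wesesil
  rule 3: no change — wesesil
  rule 4: no change — wesesil
  ⇒ Kulure wesesil
Zoviken: start from *wakesil.
  rule 1: no change — wakesil
  rule 2 (rhotacism): wakesil → wakeril
  rule 3 (intervocalic voicing): wakeril → wageril
  rule 4: no change — wageril
  ⇒ Zoviken wageril
*wakesil is the unique common source.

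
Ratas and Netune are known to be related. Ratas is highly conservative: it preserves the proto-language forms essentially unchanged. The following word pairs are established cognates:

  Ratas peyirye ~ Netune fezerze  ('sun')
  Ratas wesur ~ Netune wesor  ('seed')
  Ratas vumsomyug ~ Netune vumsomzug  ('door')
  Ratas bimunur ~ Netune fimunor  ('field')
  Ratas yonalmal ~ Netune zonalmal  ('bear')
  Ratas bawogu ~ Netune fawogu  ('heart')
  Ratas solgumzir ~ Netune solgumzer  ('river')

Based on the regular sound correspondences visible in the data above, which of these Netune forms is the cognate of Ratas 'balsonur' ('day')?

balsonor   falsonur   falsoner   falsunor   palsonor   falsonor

falsonor

bawogu ~ fawogu — Ratas b corresponds to Netune f word-initially before a back vowel.
wesur ~ wesor, bimunur ~ fimunor — Ratas u corresponds to Netune o after a consonant, before r.
Applying these to Ratas 'balsonur':
  balsonur → falsonur   (b→f word-initially before a back vowel)
  falsonur → falsonor   (u→o after a consonant, before r)
So the Netune cognate is 'falsonor'.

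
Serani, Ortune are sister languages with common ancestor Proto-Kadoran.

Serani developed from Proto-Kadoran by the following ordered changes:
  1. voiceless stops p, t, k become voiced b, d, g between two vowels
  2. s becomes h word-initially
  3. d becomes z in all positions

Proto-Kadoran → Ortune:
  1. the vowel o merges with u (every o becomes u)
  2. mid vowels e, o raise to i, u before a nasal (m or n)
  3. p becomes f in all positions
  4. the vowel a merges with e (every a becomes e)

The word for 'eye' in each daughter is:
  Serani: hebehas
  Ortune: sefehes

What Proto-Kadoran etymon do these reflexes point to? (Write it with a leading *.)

Position 3: Serani has b, Ortune has f. Taking the neighbouring segments as reconstructed: Serani b could go back to *p or *b; Ortune f could go back to *p or *f — the one source consistent with every daughter is *p.
Position 1: Serani has h, Ortune has s. Ortune preserves s here (none of its changes turn any other segment into s), so the proto-segment is *s.
Verify the candidate proto-form against each daughter:
Serani: *sepehas > sebehas > hebehas  (by intervocalic voicing, debuccalisation)
Ortune: *sepehas > sefehas > sefehes  (by unconditioned shift, vowel merger)
*sepehas is the unique common source.

*sepehas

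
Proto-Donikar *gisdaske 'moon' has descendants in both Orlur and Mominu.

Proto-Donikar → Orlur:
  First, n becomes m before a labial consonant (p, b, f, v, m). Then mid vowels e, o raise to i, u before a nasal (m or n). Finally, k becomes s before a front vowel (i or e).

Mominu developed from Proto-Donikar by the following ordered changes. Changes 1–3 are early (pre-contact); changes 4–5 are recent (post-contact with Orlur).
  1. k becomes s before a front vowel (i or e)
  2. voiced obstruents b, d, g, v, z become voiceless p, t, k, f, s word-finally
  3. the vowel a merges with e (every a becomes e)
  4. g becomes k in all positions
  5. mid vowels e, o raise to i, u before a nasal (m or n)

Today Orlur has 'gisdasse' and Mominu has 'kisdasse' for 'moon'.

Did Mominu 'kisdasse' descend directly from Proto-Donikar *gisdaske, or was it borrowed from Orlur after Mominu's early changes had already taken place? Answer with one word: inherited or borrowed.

borrowed

If inherited, *gisdaske would pass through all of Mominu's changes:
Mominu: start from *gisdaske.
  rule 1 (palatalisation): gisdaske → gisdasse
  rule 2: no change — gisdasse
  rule 3 (vowel merger): gisdasse → gisdesse
  rule 4 (unconditioned shift): gisdesse → kisdesse
  rule 5: no change — kisdesse
  ⇒ Mominu kisdesse
If borrowed from Orlur 'gisdasse' after the early changes, it would undergo only the recent ones:
  rule 4 (unconditioned shift): gisdasse → kisdasse
  rule 5 (pre-nasal raising): no change (kisdasse)
  ⇒ as a loan: kisdasse
Mominu 'kisdasse' matches the loan outcome 'kisdasse', not the inherited 'kisdesse' — it skipped the early Mominu changes, so it was borrowed from Orlur.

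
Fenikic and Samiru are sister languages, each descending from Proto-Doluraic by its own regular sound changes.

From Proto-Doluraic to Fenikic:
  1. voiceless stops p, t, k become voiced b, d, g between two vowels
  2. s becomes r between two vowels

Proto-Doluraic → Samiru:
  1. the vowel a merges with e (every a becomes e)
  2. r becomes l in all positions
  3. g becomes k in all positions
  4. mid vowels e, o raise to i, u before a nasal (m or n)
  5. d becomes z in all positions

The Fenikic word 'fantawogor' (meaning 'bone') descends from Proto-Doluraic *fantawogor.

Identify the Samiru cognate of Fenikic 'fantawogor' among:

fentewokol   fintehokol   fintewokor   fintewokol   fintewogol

fintewokol

Samiru: *fantawogor
  fantawogor → fentewogor   [vowel merger]
  fentewogor → fentewogol   [unconditioned shift]
  fentewogol → fentewokol   [unconditioned shift]
  fentewokol → fintewokol   [pre-nasal raising]
  fintewokol (rule 5 does not apply)
  giving Samiru fintewokol.
The other candidates each miss or misapply at least one Samiru change.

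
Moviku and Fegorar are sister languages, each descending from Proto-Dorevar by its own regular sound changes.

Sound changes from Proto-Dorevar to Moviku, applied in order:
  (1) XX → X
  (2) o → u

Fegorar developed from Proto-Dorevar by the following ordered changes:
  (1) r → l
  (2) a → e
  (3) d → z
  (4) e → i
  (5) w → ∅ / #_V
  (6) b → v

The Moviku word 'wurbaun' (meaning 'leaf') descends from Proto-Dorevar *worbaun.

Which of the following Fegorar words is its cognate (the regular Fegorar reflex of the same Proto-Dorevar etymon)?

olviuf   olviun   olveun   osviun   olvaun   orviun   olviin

olviun

Fegorar: *worbaun > wolbaun > wolbeun > wolbiun > olbiun > olviun  (by unconditioned shift, vowel merger, vowel merger, glide loss, unconditioned shift)
Among the options, 'olviun' alone shows every Fegorar change applied in order.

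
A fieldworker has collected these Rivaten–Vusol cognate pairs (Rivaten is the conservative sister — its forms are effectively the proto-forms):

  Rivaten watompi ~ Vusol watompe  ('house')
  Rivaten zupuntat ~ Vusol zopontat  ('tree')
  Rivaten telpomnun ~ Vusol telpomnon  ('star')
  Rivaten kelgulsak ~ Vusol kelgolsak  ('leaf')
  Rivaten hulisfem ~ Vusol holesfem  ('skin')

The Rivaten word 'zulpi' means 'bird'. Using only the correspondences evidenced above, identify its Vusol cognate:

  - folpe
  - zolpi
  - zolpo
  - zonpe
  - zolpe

kelgulsak ~ kelgolsak, hulisfem ~ holesfem — Rivaten u corresponds to Vusol o after a consonant, before a consonant other than r, m, n, p, b, f, v.
watompi ~ watompe — Rivaten i corresponds to Vusol e word-finally.
Applying these to Rivaten 'zulpi':
  zulpi → zolpi   (u→o after a consonant, before a consonant other than r, m, n, p, b, f, v)
  zolpi → zolpe   (i→e word-finally)
So the Vusol cognate is 'zolpe'.

zolpe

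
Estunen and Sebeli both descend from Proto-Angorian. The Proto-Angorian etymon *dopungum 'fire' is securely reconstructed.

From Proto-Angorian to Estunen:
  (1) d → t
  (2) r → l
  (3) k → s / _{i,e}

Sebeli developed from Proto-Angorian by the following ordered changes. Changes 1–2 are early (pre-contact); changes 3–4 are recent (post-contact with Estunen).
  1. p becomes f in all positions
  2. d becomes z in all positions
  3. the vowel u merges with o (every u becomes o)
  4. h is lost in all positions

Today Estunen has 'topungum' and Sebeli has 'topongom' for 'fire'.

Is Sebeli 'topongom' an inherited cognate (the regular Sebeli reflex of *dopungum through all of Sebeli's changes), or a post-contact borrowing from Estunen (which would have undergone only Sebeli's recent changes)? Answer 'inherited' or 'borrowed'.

If inherited, *dopungum would pass through all of Sebeli's changes:
Sebeli: start from *dopungum.
  rule 1 (unconditioned shift): dopungum → dofungum
  rule 2 (unconditioned shift): dofungum → zofungum
  rule 3 (vowel merger): zofungum → zofongom
  rule 4: no change — zofongom
  ⇒ Sebeli zofongom
If borrowed from Estunen 'topungum' after the early changes, it would undergo only the recent ones:
  rule 3 (vowel merger): topungum → topongom
  rule 4 (h-loss): no change (topongom)
  ⇒ as a loan: topongom
Sebeli 'topongom' matches the loan outcome 'topongom', not the inherited 'zofongom' — it skipped the early Sebeli changes, so it was borrowed from Estunen.

borrowed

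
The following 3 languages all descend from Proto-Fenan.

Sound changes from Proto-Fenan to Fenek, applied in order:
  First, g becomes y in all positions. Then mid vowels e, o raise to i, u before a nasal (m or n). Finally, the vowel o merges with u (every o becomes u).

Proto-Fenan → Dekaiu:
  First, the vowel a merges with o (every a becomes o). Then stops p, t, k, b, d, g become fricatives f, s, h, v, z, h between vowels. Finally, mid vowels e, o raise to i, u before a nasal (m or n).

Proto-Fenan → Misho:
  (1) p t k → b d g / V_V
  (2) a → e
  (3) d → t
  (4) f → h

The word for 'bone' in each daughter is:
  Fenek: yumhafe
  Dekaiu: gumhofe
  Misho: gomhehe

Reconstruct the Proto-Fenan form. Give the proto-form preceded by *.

*gomhafe

Position 5: Fenek has a, Dekaiu has o, Misho has e. Fenek preserves a here (none of its changes turn any other segment into a), so the proto-segment is *a.
Position 2: Fenek has u, Dekaiu has u, Misho has o. Misho preserves o here (none of its changes turn any other segment into o), so the proto-segment is *o.
Position 1: Fenek has y, Dekaiu has g, Misho has g. Dekaiu preserves g here (none of its changes turn any other segment into g), so the proto-segment is *g.
Continuing position by position gives *gomhafe; check it forward:
Fenek: *gomhafe > yomhafe > yumhafe  (by unconditioned shift, pre-nasal raising)
Dekaiu: *gomhafe
  gomhafe → gomhofe   [vowel merger]
  gomhofe (rule 2 does not apply)
  gomhofe → gumhofe   [pre-nasal raising]
  giving Dekaiu gumhofe.
Misho: *gomhafe > gomhefe > gomhehe  (by vowel merger, unconditioned shift)
Only *gomhafe yields all of Fenek yumhafe, Dekaiu gumhofe, Misho gomhehe.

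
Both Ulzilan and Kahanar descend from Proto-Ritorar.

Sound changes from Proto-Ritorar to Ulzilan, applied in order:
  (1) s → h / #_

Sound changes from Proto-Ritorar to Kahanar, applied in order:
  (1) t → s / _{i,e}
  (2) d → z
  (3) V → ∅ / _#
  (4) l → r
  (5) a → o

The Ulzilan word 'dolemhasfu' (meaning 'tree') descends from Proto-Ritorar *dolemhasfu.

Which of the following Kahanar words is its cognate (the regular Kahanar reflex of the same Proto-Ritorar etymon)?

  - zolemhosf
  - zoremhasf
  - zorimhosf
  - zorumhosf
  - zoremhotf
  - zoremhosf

Kahanar: *dolemhasfu > zolemhasfu > zolemhasf > zoremhasf > zoremhosf  (by unconditioned shift, apocope, unconditioned shift, vowel merger)

zoremhosf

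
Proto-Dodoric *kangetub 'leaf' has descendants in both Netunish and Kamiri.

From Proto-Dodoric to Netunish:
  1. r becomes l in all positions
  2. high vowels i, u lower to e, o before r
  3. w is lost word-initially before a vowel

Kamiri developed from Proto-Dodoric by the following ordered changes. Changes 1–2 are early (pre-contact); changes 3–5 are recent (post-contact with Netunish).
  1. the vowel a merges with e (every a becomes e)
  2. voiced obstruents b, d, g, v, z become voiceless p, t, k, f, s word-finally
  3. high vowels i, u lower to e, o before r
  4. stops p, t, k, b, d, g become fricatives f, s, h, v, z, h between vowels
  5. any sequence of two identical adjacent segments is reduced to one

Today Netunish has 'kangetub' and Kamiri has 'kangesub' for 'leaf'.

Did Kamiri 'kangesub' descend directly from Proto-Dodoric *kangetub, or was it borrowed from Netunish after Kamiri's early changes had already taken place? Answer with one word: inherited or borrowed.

If inherited, *kangetub would pass through all of Kamiri's changes:
Kamiri: *kangetub > kengetub > kengetup > kengesup  (by vowel merger, final devoicing, intervocalic lenition)
If borrowed from Netunish 'kangetub' after the early changes, it would undergo only the recent ones:
  rule 3 (pre-rhotic lowering): no change (kangetub)
  rule 4 (intervocalic lenition): kangetub → kangesub
  rule 5 (degemination): no change (kangesub)
  ⇒ as a loan: kangesub
Kamiri 'kangesub' matches the loan outcome 'kangesub', not the inherited 'kengesup' — it skipped the early Kamiri changes, so it was borrowed from Netunish.

borrowed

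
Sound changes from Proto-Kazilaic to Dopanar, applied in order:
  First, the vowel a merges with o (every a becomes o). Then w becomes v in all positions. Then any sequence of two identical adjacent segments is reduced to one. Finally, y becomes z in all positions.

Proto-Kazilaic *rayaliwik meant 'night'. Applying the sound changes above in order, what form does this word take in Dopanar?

rozolivik

Dopanar: *rayaliwik
  rayaliwik → royoliwik   [vowel merger]
  royoliwik → royolivik   [unconditioned shift]
  royolivik (rule 3 does not apply)
  royolivik → rozolivik   [unconditioned shift]
  giving Dopanar rozolivik.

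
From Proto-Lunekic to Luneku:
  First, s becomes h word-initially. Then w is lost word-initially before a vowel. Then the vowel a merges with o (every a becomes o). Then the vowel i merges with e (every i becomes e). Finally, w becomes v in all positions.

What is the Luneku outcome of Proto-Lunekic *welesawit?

Luneku: *welesawit > elesawit > elesowit > elesowet > elesovet  (by glide loss, vowel merger, vowel merger, unconditioned shift)

elesovet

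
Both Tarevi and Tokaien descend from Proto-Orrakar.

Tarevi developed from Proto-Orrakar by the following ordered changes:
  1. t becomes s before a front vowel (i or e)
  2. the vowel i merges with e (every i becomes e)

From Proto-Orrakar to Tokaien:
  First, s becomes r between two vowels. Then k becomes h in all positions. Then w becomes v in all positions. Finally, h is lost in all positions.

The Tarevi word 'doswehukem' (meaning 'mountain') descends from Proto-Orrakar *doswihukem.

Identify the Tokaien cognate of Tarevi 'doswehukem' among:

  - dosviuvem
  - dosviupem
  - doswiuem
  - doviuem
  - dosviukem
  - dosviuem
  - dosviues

Tokaien: *doswihukem
  doswihukem (rule 1 does not apply)
  doswihukem → doswihuhem   [unconditioned shift]
  doswihuhem → dosvihuhem   [unconditioned shift]
  dosvihuhem → dosviuem   [h-loss]
  giving Tokaien dosviuem.

dosviuem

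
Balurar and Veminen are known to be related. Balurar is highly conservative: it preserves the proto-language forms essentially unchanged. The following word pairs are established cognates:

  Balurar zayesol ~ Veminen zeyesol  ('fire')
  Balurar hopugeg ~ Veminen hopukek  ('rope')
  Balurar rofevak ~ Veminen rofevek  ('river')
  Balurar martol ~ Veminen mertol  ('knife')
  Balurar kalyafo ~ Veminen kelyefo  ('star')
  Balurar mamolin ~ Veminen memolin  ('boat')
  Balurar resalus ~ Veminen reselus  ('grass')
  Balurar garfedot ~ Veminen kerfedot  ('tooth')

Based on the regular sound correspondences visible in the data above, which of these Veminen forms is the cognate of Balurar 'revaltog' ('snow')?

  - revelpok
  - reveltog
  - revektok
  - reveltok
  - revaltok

reveltok

zayesol ~ zeyesol, rofevak ~ rofevek — Balurar a corresponds to Veminen e after a consonant, before a consonant other than r, m, n, p, b, f, v.
hopugeg ~ hopukek — Balurar g corresponds to Veminen k word-finally.
Applying these to Balurar 'revaltog':
  revaltog → reveltog   (a→e after a consonant, before a consonant other than r, m, n, p, b, f, v)
  reveltog → reveltok   (g→k word-finally)
So the Veminen cognate is 'reveltok'.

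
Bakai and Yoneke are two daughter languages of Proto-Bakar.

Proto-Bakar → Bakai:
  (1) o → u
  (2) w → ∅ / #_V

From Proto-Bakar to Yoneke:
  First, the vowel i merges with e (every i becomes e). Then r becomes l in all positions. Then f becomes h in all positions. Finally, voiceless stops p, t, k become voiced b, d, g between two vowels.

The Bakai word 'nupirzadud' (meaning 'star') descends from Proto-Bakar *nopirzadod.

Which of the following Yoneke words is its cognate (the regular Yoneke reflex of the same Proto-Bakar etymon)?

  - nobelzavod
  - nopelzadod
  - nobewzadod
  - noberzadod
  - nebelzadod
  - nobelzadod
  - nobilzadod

nobelzadod

Yoneke: *nopirzadod > noperzadod > nopelzadod > nobelzadod  (by vowel merger, unconditioned shift, intervocalic voicing)
Only 'nobelzadod' matches the regular Yoneke development of *nopirzadod.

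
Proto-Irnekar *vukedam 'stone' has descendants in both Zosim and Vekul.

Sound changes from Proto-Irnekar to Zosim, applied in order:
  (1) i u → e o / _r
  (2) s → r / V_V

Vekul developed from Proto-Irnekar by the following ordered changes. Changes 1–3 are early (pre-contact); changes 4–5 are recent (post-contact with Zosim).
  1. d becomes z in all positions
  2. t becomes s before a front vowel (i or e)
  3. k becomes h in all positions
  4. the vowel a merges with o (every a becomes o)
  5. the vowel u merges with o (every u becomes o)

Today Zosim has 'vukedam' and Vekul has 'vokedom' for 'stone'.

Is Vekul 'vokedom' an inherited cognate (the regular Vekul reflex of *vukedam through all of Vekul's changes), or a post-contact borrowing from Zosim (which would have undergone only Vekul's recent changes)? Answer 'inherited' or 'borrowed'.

borrowed

If inherited, *vukedam would pass through all of Vekul's changes:
Vekul: *vukedam > vukezam > vuhezam > vuhezom > vohezom  (by unconditioned shift, unconditioned shift, vowel merger, vowel merger)
If borrowed from Zosim 'vukedam' after the early changes, it would undergo only the recent ones:
  rule 4 (vowel merger): vukedam → vukedom
  rule 5 (vowel merger): vukedom → vokedom
  ⇒ as a loan: vokedom
Vekul 'vokedom' matches the loan outcome 'vokedom', not the inherited 'vohezom' — it skipped the early Vekul changes, so it was borrowed from Zosim.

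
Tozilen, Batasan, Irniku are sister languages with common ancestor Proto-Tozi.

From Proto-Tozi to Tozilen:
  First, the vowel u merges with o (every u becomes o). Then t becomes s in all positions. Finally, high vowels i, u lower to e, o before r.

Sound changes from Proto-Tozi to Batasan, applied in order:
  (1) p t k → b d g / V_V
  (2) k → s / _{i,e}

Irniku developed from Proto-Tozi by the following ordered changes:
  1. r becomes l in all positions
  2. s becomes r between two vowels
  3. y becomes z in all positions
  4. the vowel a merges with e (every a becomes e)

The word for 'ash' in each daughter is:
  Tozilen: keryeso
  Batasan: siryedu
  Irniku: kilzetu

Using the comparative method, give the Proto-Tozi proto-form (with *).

*kiryetu

Position 4: Tozilen has y, Batasan has y, Irniku has z. Tozilen preserves y here (none of its changes turn any other segment into y), so the proto-segment is *y.
Position 3: Tozilen has r, Batasan has r, Irniku has l. Tozilen preserves r here (none of its changes turn any other segment into r), so the proto-segment is *r.
Continuing position by position gives *kiryetu; check it forward:
Tozilen: *kiryetu
  kiryetu → kiryeto   [vowel merger]
  kiryeto → kiryeso   [unconditioned shift]
  kiryeso → keryeso   [pre-rhotic lowering]
  giving Tozilen keryeso.
Batasan: start from *kiryetu.
  rule 1 (intervocalic voicing): kiryetu → kiryedu
  rule 2 (palatalisation): kiryedu → siryedu
  ⇒ Batasan siryedu
Irniku: *kiryetu > kilyetu > kilzetu  (by unconditioned shift, unconditioned shift)
Only *kiryetu yields all of Tozilen keryeso, Batasan siryedu, Irniku kilzetu.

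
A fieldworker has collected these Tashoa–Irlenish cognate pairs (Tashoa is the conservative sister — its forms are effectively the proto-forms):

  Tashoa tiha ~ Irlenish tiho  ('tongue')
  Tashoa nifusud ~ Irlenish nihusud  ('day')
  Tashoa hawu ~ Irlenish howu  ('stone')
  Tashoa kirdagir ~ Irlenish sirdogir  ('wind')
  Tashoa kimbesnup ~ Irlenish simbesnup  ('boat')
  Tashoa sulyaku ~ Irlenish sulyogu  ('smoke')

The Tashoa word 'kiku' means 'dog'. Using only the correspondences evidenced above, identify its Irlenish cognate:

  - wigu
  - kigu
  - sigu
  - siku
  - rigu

sigu

kirdagir ~ sirdogir, kimbesnup ~ simbesnup — Tashoa k corresponds to Irlenish s word-initially before a front vowel.
sulyaku ~ sulyogu — Tashoa k corresponds to Irlenish g between vowels (before a back vowel).
Applying these to Tashoa 'kiku':
  kiku → siku   (k→s word-initially before a front vowel)
  siku → sigu   (k→g between vowels (before a back vowel))
So the Irlenish cognate is 'sigu'.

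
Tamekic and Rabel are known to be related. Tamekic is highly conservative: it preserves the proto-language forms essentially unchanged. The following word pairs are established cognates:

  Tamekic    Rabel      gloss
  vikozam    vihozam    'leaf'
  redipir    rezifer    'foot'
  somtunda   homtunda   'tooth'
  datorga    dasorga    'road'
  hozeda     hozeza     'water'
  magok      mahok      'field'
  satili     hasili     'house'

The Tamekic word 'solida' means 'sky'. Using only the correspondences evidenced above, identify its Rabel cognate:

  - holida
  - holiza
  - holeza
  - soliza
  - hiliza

holiza

somtunda ~ homtunda — Tamekic s corresponds to Rabel h word-initially before a back vowel.
hozeda ~ hozeza — Tamekic d corresponds to Rabel z between vowels (before a back vowel).
Applying these to Tamekic 'solida':
  solida → holida   (s→h word-initially before a back vowel)
  holida → holiza   (d→z between vowels (before a back vowel))
So the Rabel cognate is 'holiza'.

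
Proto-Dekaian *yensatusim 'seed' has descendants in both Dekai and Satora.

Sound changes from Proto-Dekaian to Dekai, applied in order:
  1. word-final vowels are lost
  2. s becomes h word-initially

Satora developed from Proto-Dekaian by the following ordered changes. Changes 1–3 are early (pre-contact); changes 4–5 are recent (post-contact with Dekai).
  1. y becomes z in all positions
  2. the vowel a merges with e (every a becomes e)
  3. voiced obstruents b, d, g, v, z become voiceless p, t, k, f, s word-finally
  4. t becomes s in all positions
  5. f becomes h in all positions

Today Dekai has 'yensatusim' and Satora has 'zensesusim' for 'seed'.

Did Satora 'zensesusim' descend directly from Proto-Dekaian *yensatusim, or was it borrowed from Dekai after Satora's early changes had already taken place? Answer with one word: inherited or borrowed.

If inherited, *yensatusim would pass through all of Satora's changes:
Satora: start from *yensatusim.
  rule 1 (unconditioned shift): yensatusim → zensatusim
  rule 2 (vowel merger): zensatusim → zensetusim
  rule 3: no change — zensetusim
  rule 4 (unconditioned shift): zensetusim → zensesusim
  rule 5: no change — zensesusim
  ⇒ Satora zensesusim
If borrowed from Dekai 'yensatusim' after the early changes, it would undergo only the recent ones:
  rule 4 (unconditioned shift): yensatusim → yensasusim
  rule 5 (unconditioned shift): no change (yensasusim)
  ⇒ as a loan: yensasusim
Satora 'zensesusim' matches the inherited outcome exactly, so it is an inherited cognate, not a loan.

inherited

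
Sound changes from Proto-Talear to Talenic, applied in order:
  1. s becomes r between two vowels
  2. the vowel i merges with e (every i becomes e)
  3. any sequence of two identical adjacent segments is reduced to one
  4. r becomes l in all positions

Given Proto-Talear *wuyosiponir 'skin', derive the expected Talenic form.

wuyoleponel

Talenic: *wuyosiponir > wuyoriponir > wuyoreponer > wuyoleponel  (by rhotacism, vowel merger, unconditioned shift)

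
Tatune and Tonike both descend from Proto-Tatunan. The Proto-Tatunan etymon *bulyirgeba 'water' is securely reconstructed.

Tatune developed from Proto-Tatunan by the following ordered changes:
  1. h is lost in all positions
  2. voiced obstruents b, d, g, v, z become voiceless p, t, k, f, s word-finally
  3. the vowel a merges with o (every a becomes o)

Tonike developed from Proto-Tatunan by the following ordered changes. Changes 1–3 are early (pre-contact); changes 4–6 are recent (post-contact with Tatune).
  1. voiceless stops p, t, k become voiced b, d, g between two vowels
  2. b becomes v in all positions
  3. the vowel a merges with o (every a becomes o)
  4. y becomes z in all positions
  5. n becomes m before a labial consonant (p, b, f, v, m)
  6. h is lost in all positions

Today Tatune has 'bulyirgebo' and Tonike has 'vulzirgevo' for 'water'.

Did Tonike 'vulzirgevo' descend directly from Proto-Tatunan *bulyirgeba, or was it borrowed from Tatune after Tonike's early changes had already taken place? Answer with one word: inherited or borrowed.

inherited

If inherited, *bulyirgeba would pass through all of Tonike's changes:
Tonike: *bulyirgeba
  bulyirgeba (rule 1 does not apply)
  bulyirgeba → vulyirgeva   [unconditioned shift]
  vulyirgeva → vulyirgevo   [vowel merger]
  vulyirgevo → vulzirgevo   [unconditioned shift]
  vulzirgevo (rule 5 does not apply)
  vulzirgevo (rule 6 does not apply)
  giving Tonike vulzirgevo.
If borrowed from Tatune 'bulyirgebo' after the early changes, it would undergo only the recent ones:
  rule 4 (unconditioned shift): bulyirgebo → bulzirgebo
  rule 5 (nasal place assimilation): no change (bulzirgebo)
  rule 6 (h-loss): no change (bulzirgebo)
  ⇒ as a loan: bulzirgebo
Tonike 'vulzirgevo' matches the inherited outcome exactly, so it is an inherited cognate, not a loan.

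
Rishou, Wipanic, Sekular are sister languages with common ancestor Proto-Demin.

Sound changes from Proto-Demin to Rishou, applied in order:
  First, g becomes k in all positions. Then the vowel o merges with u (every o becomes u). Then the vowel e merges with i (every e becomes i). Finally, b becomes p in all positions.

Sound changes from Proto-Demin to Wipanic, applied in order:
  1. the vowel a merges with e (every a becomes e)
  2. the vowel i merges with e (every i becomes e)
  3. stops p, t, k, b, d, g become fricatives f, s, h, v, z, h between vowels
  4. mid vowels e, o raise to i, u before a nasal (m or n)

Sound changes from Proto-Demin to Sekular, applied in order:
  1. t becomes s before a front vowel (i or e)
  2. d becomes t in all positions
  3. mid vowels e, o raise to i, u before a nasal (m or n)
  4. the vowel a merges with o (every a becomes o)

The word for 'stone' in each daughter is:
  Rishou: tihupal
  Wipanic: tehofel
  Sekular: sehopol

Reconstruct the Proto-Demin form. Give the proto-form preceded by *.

Position 5: Rishou has p, Wipanic has f, Sekular has p. Sekular preserves p here (none of its changes turn any other segment into p), so the proto-segment is *p.
Position 4: Rishou has u, Wipanic has o, Sekular has o. Wipanic preserves o here (none of its changes turn any other segment into o), so the proto-segment is *o.
Continuing position by position gives *tehopal; check it forward:
Rishou: start from *tehopal.
  rule 1: no change — tehopal
  rule 2 (vowel merger): tehopal → tehupal
  rule 3 (vowel merger): tehupal → tihupal
  rule 4: no change — tihupal
  ⇒ Rishou tihupal
Wipanic: *tehopal
  tehopal → tehopel   [vowel merger]
  tehopel (rule 2 does not apply)
  tehopel → tehofel   [intervocalic lenition]
  tehofel (rule 4 does not apply)
  giving Wipanic tehofel.
Sekular: *tehopal > sehopal > sehopol  (by palatalisation, vowel merger)
No other proto-form is consistent with every reflex, so the reconstruction is *tehopal.

*tehopal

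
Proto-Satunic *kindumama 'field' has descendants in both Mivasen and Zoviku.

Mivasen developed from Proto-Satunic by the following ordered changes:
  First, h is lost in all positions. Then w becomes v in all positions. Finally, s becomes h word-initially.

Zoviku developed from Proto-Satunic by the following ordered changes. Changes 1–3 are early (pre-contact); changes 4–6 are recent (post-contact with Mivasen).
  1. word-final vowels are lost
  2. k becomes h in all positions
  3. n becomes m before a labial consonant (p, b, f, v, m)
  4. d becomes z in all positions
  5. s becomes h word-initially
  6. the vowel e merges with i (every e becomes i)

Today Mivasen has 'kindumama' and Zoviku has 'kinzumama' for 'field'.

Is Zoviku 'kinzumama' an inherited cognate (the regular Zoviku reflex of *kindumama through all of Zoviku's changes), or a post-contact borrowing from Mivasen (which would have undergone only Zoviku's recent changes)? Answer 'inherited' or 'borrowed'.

If inherited, *kindumama would pass through all of Zoviku's changes:
Zoviku: *kindumama
  kindumama → kindumam   [apocope]
  kindumam → hindumam   [unconditioned shift]
  hindumam (rule 3 does not apply)
  hindumam → hinzumam   [unconditioned shift]
  hinzumam (rule 5 does not apply)
  hinzumam (rule 6 does not apply)
  giving Zoviku hinzumam.
If borrowed from Mivasen 'kindumama' after the early changes, it would undergo only the recent ones:
  rule 4 (unconditioned shift): kindumama → kinzumama
  rule 5 (debuccalisation): no change (kinzumama)
  rule 6 (vowel merger): no change (kinzumama)
  ⇒ as a loan: kinzumama
Zoviku 'kinzumama' matches the loan outcome 'kinzumama', not the inherited 'hinzumam' — it skipped the early Zoviku changes, so it was borrowed from Mivasen.

borrowed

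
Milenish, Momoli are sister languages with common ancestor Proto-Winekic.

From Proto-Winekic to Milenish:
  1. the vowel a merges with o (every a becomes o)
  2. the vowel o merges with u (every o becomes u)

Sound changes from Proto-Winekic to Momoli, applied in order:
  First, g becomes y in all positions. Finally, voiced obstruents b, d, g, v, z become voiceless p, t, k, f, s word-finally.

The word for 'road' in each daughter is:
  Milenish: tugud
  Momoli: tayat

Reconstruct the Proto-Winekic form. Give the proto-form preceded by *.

Position 3: Milenish has g, Momoli has y. Milenish preserves g here (none of its changes turn any other segment into g), so the proto-segment is *g.
Position 5: Milenish has d, Momoli has t. Milenish preserves d here (none of its changes turn any other segment into d), so the proto-segment is *d.
Verify the candidate proto-form against each daughter:
Milenish: *tagad > togod > tugud  (by vowel merger, vowel merger)
Momoli: *tagad > tayad > tayat  (by unconditioned shift, final devoicing)
No other proto-form is consistent with every reflex, so the reconstruction is *tagad.

*tagad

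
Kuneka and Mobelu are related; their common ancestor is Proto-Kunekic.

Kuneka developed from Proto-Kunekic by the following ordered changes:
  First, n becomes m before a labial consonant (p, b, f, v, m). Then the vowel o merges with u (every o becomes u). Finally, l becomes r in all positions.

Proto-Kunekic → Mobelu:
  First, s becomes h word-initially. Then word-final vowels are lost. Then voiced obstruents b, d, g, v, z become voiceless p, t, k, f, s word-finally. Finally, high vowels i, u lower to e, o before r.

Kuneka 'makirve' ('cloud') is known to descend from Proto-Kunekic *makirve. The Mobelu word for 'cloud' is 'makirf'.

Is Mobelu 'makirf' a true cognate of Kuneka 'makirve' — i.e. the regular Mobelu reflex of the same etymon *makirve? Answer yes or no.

no

Derive the expected Mobelu reflex of *makirve:
Mobelu: *makirve > makirv > makirf > makerf  (by apocope, final devoicing, pre-rhotic lowering)
The regular Mobelu reflex would be 'makerf', but the attested form is 'makirf'. The correspondence is irregular, so they are not cognates (the Mobelu form has a different source).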